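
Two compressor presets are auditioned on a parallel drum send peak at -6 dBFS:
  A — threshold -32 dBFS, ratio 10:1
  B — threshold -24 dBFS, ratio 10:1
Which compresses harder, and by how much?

A, by 7.2 dB

A: overshoot 26 dB → output overshoot 2.6 dB → GR 23.4 dB.
B: overshoot 18 dB → output overshoot 1.8 dB → GR 16.2 dB.
A applies 7.2 dB more gain reduction.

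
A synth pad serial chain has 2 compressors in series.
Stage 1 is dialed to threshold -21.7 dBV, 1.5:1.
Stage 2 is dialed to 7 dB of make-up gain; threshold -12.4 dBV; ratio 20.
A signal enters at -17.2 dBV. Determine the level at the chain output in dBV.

-11.7 dBV

Stage 1: -17.2 dBV is 4.5 dB over -21.7 dBV; at 1.5:1 that becomes 3 dB over, giving -18.7 dBV.
Stage 2: -18.7 dBV is at or below the -12.4 dBV threshold — no compression; make-up brings it to -11.7 dBV.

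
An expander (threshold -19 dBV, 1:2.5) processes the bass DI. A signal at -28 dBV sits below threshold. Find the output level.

The input is 9 dB below the -19 dBV threshold.
A 1:2.5 expander multiplies undershoot by 2.5: 9 × 2.5 = 22.5 dB below threshold.
Output = -19 − 22.5 = -41.5 dBV.

-41.5 dBV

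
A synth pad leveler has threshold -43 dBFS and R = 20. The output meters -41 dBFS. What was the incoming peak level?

The compressed level sits -41 − (-43) = 2 dB over threshold.
Undo the ratio: input overshoot = 2 × 20 = 40 dB, giving input = -3 dBFS.

-3 dBFS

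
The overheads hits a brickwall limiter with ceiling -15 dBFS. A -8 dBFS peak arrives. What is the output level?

-15 dBFS

A brickwall limiter is an ∞:1 compressor: any input above the ceiling is clamped to -15 dBFS.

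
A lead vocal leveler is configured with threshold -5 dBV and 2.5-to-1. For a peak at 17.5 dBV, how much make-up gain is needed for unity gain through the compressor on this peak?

13.5 dB

The peak compresses to -5 + 22.5/2.5 = 4 dBV.
To reach 17.5 dBV requires 17.5 − 4 = 13.5 dB of make-up.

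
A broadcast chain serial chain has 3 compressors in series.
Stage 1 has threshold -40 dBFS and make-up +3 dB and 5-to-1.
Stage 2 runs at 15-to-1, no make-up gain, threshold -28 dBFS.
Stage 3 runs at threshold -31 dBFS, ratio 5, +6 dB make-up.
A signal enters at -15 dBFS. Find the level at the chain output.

Stage 1: overshoot 25 dB → 25/5 = 5 dB → -35 dBFS; +3 dB make-up → -32 dBFS.
Stage 2: -32 dBFS ≤ -28 dBFS, so stage 2 doesn't engage; output -32 dBFS.
Stage 3: -32 dBFS is at or below the -31 dBFS threshold — no compression; make-up brings it to -26 dBFS.

-26 dBFS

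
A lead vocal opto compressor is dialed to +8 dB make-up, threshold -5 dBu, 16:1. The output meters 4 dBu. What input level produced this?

11 dBu

Remove make-up: 4 − 8 = -4 dBu.
That's 1 dB above the -5 dBu threshold.
Undo the ratio: input overshoot = 1 × 16 = 16 dB, giving input = 11 dBu.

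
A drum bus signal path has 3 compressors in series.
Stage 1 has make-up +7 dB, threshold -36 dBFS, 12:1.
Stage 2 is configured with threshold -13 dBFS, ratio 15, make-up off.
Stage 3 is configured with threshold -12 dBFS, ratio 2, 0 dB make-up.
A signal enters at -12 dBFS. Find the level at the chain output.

-27 dBFS

Stage 1: 24 dB above -36 dBFS, reduced 12:1 to 2 dB above → -34 dBFS; +7 dB make-up → -27 dBFS.
Stage 2: -27 dBFS is at or below the -13 dBFS threshold — no compression; output -27 dBFS.
Stage 3: below threshold (-27 ≤ -12); passes unchanged; output -27 dBFS.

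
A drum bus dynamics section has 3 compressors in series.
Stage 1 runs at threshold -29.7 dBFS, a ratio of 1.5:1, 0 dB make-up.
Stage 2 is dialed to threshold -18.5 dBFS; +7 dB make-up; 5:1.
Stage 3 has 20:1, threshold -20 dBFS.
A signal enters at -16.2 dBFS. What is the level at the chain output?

-19.685 dBFS

Stage 1: 13.5 dB above -29.7 dBFS, reduced 1.5:1 to 9 dB above → -20.7 dBFS.
Stage 2: below threshold (-20.7 ≤ -18.5); passes unchanged; make-up brings it to -13.7 dBFS.
Stage 3: overshoot 6.3 dB → 6.3/20 = 0.315 dB → -19.685 dBFS.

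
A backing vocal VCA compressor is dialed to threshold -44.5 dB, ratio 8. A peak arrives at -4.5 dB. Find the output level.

The input is 40 dB above the -44.5 dB threshold.
At 8:1 the overshoot is divided by 8, leaving 5 dB above threshold.
That puts the output at -39.5 dB.

-39.5 dB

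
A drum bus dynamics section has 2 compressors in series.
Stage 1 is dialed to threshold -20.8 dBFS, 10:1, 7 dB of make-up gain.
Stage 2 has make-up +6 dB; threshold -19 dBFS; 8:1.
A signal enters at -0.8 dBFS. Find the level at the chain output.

-12.1 dBFS

Stage 1: 20 dB above -20.8 dBFS, reduced 10:1 to 2 dB above → -18.8 dBFS; +7 dB make-up → -11.8 dBFS.
Stage 2: overshoot 7.2 dB → 7.2/8 = 0.9 dB → -18.1 dBFS; +6 dB make-up → -12.1 dBFS.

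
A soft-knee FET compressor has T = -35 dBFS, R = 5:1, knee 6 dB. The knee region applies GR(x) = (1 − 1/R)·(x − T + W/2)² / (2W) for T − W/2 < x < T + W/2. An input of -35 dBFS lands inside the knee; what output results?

x − T + W/2 = -35 − (-35) + 3 = 3.
GR = (1 − 1/5) × 3² / 12 = 0.8 × 9 / 12 = 0.6 dB.
Output = -35 − 0.6 = -35.6 dBFS.

-35.6 dBFS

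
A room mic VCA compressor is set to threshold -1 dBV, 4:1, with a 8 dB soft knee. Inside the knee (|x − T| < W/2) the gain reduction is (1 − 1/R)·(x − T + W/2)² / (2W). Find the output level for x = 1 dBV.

x − T + W/2 = 1 − (-1) + 4 = 6.
GR = (1 − 1/4) × 6² / 16 = 0.75 × 36 / 16 = 1.6875 dB.
Output = 1 − 1.6875 = -0.6875 dBV.

-0.6875 dBV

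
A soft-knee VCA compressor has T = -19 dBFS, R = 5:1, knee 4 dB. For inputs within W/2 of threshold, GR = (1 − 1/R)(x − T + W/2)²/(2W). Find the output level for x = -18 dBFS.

-18.9 dBFS

x − T + W/2 = -18 − (-19) + 2 = 3.
GR = (1 − 1/5) × 3² / 8 = 0.8 × 9 / 8 = 0.9 dB.
Output = -18 − 0.9 = -18.9 dBFS.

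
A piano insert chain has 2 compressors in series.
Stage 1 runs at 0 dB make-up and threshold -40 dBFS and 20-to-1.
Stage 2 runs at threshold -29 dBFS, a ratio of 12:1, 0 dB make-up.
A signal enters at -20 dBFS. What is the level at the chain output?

Stage 1: overshoot 20 dB → 20/20 = 1 dB → -39 dBFS.
Stage 2: below threshold (-39 ≤ -29); passes unchanged; output -39 dBFS.

-39 dBFS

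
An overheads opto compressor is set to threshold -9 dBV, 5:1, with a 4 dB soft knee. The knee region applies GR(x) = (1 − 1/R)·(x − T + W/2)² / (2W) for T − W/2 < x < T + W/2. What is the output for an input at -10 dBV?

-10.1 dBV

x − T + W/2 = -10 − (-9) + 2 = 1.
GR = (1 − 1/5) × 1² / 8 = 0.8 × 1 / 8 = 0.1 dB.
Output = -10 − 0.1 = -10.1 dBV.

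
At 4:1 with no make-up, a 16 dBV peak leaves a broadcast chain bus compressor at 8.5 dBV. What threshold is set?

Gain reduction = 16 − 8.5 = 7.5 dB; output overshoot = GR / (R − 1) = 7.5 / 3 = 2.5 dB.
Threshold = output − output overshoot = 8.5 − 2.5 = 6 dBV.

6 dBV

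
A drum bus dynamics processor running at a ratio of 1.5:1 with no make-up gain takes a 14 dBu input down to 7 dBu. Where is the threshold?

-7 dBu

Input is 21 dB above T (since output overshoot × R = input overshoot: (7 − T)·1.5 = 14 − T gives T = -7 dBu).
Check: -7 + (14 − (-7))/1.5 = -7 + 14 = 7 dBu. ✓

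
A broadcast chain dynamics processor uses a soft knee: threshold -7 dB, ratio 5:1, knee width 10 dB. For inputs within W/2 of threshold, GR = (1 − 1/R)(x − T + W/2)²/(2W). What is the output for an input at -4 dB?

x − T + W/2 = -4 − (-7) + 5 = 8.
GR = (1 − 1/5) × 8² / 20 = 0.8 × 64 / 20 = 2.56 dB.
Output = -4 − 2.56 = -6.56 dB.

-6.56 dB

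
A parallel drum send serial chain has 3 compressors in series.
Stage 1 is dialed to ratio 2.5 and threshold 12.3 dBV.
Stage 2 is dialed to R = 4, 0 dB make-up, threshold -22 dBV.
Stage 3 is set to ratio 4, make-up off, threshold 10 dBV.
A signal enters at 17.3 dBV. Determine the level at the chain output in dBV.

-12.925 dBV

Stage 1: 17.3 dBV is 5 dB over 12.3 dBV; at 2.5:1 that becomes 2 dB over, giving 14.3 dBV.
Stage 2: 14.3 dBV is 36.3 dB over -22 dBV; at 4:1 that becomes 9.075 dB over, giving -12.925 dBV.
Stage 3: -12.925 dBV is at or below the 10 dBV threshold — no compression; output -12.925 dBV.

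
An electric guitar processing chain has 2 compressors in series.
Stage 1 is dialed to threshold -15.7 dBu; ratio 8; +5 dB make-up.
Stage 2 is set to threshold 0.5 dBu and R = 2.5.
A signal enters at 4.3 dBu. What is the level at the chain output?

-8.2 dBu

Stage 1: 4.3 dBu is 20 dB over -15.7 dBu; at 8:1 that becomes 2.5 dB over, giving -13.2 dBu; +5 dB make-up → -8.2 dBu.
Stage 2: -8.2 dBu is at or below the 0.5 dBu threshold — no compression; output -8.2 dBu.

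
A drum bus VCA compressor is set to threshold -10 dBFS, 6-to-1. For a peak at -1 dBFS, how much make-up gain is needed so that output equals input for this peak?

Without make-up, output = threshold + overshoot/6 = -10 + 1.5 = -8.5 dBFS.
Gap to target: 7.5 dB.

7.5 dB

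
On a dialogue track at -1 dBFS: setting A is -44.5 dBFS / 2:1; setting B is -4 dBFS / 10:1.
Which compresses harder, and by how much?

A: overshoot 43.5 dB → output overshoot 21.75 dB → GR 21.75 dB.
B: overshoot 3 dB → output overshoot 0.3 dB → GR 2.7 dB.
A applies 19.05 dB more gain reduction.

A, by 19.05 dB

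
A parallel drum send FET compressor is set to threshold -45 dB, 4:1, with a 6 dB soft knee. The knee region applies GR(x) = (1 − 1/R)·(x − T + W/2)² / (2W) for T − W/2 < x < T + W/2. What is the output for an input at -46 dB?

-46.25 dB

x − T + W/2 = -46 − (-45) + 3 = 2.
GR = (1 − 1/4) × 2² / 12 = 0.75 × 4 / 12 = 0.25 dB.
Output = -46 − 0.25 = -46.25 dB.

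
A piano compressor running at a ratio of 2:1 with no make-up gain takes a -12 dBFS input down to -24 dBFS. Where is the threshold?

-36 dBFS

Let T be the threshold. Output overshoot = (input overshoot)/R, so -24 − T = (-12 − T)/2.
2·(-24 − T) = -12 − T → 1·T = -48 − (-12) = -36.
T = -36/1 = -36 dBFS.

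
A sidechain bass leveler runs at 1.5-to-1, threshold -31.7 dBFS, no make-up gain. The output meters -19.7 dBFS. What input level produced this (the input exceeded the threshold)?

-13.7 dBFS

Post-compression overshoot = -19.7 − (-31.7) = 12 dB.
Undo the ratio: input overshoot = 12 × 1.5 = 18 dB, giving input = -13.7 dBFS.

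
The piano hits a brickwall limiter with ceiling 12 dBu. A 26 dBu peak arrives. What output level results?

12 dBu

A brickwall limiter is an ∞:1 compressor: any input above the ceiling is clamped to 12 dBu.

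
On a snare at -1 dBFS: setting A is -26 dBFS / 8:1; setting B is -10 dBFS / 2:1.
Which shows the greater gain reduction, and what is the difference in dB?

A: GR = 25 − 25/8 = 21.875 dB.
B: GR = 9 − 9/2 = 4.5 dB.
A applies 17.375 dB more gain reduction.

A, by 17.375 dB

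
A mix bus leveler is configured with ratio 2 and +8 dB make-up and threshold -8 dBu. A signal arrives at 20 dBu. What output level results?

14 dBu

Overshoot: 20 − (-8) = 28 dB.
The 28 dB excess becomes 14 dB after 2:1 reduction.
So the level is -8 + 14 = 6 dBu; make-up adds 8 dB, giving 14 dBu.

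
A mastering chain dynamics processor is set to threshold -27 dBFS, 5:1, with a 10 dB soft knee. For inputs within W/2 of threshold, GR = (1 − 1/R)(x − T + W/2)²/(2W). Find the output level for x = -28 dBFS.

-28.64 dBFS

x − T + W/2 = -28 − (-27) + 5 = 4.
GR = (1 − 1/5) × 4² / 20 = 0.8 × 16 / 20 = 0.64 dB.
Output = -28 − 0.64 = -28.64 dBFS.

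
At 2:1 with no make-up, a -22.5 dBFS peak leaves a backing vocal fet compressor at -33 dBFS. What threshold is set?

-43.5 dBFS

Gain reduction = -22.5 − (-33) = 10.5 dB; output overshoot = GR / (R − 1) = 10.5 / 1 = 10.5 dB.
Threshold = output − output overshoot = -33 − 10.5 = -43.5 dBFS.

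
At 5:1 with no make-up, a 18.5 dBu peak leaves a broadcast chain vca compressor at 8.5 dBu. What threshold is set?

6 dBu

Gain reduction = 18.5 − 8.5 = 10 dB; output overshoot = GR / (R − 1) = 10 / 4 = 2.5 dB.
Threshold = output − output overshoot = 8.5 − 2.5 = 6 dBu.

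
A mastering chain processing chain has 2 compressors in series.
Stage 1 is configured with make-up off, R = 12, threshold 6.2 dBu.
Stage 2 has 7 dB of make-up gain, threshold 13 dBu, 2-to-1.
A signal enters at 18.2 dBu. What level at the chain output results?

14.2 dBu

Stage 1: overshoot 12 dB → 12/12 = 1 dB → 7.2 dBu.
Stage 2: below threshold (7.2 ≤ 13); passes unchanged; make-up brings it to 14.2 dBu.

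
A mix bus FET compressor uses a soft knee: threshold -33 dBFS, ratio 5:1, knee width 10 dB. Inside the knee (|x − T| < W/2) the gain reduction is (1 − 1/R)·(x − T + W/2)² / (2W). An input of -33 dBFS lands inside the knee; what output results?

x − T + W/2 = -33 − (-33) + 5 = 5.
GR = (1 − 1/5) × 5² / 20 = 0.8 × 25 / 20 = 1 dB.
Output = -33 − 1 = -34 dBFS.

-34 dBFS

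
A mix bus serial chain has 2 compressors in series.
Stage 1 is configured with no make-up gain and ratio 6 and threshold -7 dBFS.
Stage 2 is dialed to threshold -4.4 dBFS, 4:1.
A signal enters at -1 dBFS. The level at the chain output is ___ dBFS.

-6 dBFS

Stage 1: 6 dB above -7 dBFS, reduced 6:1 to 1 dB above → -6 dBFS.
Stage 2: -6 dBFS is at or below the -4.4 dBFS threshold — no compression; output -6 dBFS.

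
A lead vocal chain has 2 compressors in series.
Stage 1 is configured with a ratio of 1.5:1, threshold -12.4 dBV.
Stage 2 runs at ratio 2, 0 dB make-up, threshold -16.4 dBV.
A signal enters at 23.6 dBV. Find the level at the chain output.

-2.4 dBV

Stage 1: 23.6 dBV is 36 dB over -12.4 dBV; at 1.5:1 that becomes 24 dB over, giving 11.6 dBV.
Stage 2: overshoot 28 dB → 28/2 = 14 dB → -2.4 dBV.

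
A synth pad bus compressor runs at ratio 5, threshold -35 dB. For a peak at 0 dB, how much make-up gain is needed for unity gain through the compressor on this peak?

28 dB

Overshoot 35 dB → 35/5 = 7 dB after compression, so the compressed level is -35 + 7 = -28 dB.
Make-up = target − compressed = 0 − (-28) = 28 dB.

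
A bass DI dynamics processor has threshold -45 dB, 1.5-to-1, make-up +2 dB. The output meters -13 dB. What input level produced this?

Stripping the +2 dB make-up gives -15 dB at the gain stage.
The compressed level sits -15 − (-45) = 30 dB over threshold.
Input overshoot = R × output overshoot = 45 dB → input = -45 + 45 = 0 dB.

0 dB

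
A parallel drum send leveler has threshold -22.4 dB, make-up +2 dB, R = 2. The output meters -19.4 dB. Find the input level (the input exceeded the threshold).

-20.4 dB

Stripping the +2 dB make-up gives -21.4 dB at the gain stage.
Post-compression overshoot = -21.4 − (-22.4) = 1 dB.
Input overshoot = R × output overshoot = 2 dB → input = -22.4 + 2 = -20.4 dB.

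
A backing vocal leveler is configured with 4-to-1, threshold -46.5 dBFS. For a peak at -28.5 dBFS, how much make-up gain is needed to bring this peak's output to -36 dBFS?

6 dB

The peak compresses to -46.5 + 18/4 = -42 dBFS.
To reach -36 dBFS requires -36 − (-42) = 6 dB of make-up.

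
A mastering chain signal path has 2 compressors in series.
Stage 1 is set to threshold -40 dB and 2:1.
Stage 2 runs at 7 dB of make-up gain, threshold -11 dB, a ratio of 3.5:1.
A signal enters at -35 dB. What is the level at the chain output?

-30.5 dB

Stage 1: -35 dB is 5 dB over -40 dB; at 2:1 that becomes 2.5 dB over, giving -37.5 dB.
Stage 2: -37.5 dB ≤ -11 dB, so stage 2 doesn't engage; make-up brings it to -30.5 dB.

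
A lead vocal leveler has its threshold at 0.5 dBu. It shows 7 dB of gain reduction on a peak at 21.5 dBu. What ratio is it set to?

Input overshoot = 21.5 − 0.5 = 21 dB.
Output overshoot = 21 − 7 = 14 dB.
Ratio = input overshoot / output overshoot = 21 / 14 = 1.5.

1.5:1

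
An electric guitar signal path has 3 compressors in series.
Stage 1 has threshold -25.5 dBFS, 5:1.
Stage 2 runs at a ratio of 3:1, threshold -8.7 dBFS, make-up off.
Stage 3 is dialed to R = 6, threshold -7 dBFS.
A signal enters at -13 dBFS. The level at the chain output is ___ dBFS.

-23 dBFS

Stage 1: -13 dBFS is 12.5 dB over -25.5 dBFS; at 5:1 that becomes 2.5 dB over, giving -23 dBFS.
Stage 2: -23 dBFS is at or below the -8.7 dBFS threshold — no compression; output -23 dBFS.
Stage 3: -23 dBFS is at or below the -7 dBFS threshold — no compression; output -23 dBFS.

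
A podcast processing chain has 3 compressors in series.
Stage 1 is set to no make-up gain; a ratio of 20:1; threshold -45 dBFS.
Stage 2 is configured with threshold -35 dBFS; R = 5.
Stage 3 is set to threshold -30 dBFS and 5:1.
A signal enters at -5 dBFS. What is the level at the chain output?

Stage 1: overshoot 40 dB → 40/20 = 2 dB → -43 dBFS.
Stage 2: -43 dBFS is at or below the -35 dBFS threshold — no compression; output -43 dBFS.
Stage 3: below threshold (-43 ≤ -30); passes unchanged; output -43 dBFS.

-43 dBFS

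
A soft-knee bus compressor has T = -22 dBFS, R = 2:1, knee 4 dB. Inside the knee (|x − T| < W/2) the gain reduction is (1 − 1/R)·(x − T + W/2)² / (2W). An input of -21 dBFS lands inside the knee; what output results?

x − T + W/2 = -21 − (-22) + 2 = 3.
GR = (1 − 1/2) × 3² / 8 = 0.5 × 9 / 8 = 0.5625 dB.
Output = -21 − 0.5625 = -21.5625 dBFS.

-21.5625 dBFS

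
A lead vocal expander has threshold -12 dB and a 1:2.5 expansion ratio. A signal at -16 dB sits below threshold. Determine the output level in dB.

Below threshold, a 1:2.5 expander applies gain = (2.5−1)×(T − x) of attenuation.
(2.5−1) × 4 = 6 dB, so output = -16 − 6 = -22 dB.

-22 dB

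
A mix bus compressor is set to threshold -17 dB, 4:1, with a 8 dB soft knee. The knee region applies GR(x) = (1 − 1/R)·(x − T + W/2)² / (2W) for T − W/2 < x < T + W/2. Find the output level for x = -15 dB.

x − T + W/2 = -15 − (-17) + 4 = 6.
GR = (1 − 1/4) × 6² / 16 = 0.75 × 36 / 16 = 1.6875 dB.
Output = -15 − 1.6875 = -16.6875 dB.

-16.6875 dB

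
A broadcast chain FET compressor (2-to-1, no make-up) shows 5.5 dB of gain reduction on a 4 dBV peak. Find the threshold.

Input is 11 dB above T (since output overshoot × R = input overshoot: (-1.5 − T)·2 = 4 − T gives T = -7 dBV).
Check: -7 + (4 − (-7))/2 = -7 + 5.5 = -1.5 dBV. ✓

-7 dBV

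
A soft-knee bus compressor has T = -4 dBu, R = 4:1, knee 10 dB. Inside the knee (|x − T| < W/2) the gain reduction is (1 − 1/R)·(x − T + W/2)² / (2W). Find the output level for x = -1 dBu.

x − T + W/2 = -1 − (-4) + 5 = 8.
GR = (1 − 1/4) × 8² / 20 = 0.75 × 64 / 20 = 2.4 dB.
Output = -1 − 2.4 = -3.4 dBu.

-3.4 dBu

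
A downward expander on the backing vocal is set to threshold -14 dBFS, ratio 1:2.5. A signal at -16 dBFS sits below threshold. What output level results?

-19 dBFS

Below threshold, a 1:2.5 expander applies gain = (2.5−1)×(T − x) of attenuation.
(2.5−1) × 2 = 3 dB, so output = -16 − 3 = -19 dBFS.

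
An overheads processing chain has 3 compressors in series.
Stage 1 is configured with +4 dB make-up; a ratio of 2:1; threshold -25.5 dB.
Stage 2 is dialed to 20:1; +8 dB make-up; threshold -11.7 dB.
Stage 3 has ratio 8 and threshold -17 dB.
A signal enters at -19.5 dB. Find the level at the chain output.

-16.1875 dB

Stage 1: overshoot 6 dB → 6/2 = 3 dB → -22.5 dB; +4 dB make-up → -18.5 dB.
Stage 2: -18.5 dB is at or below the -11.7 dB threshold — no compression; make-up brings it to -10.5 dB.
Stage 3: -10.5 dB is 6.5 dB over -17 dB; at 8:1 that becomes 0.8125 dB over, giving -16.1875 dB.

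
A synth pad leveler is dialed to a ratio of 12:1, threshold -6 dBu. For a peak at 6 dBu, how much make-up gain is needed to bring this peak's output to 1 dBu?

6 dB

Overshoot 12 dB → 12/12 = 1 dB after compression, so the compressed level is -6 + 1 = -5 dBu.
Make-up = target − compressed = 1 − (-5) = 6 dB.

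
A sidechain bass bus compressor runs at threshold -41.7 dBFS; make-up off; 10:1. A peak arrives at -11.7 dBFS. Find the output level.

-11.7 dBFS sits 30 dB over threshold.
The 30 dB excess becomes 3 dB after 10:1 reduction.
That puts the output at -38.7 dBFS.

-38.7 dBFS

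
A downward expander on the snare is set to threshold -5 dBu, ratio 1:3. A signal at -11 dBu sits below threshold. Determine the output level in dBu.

-23 dBu

Undershoot = (-5) − (-11) = 6 dB.
At 1:3, that expands to 18 dB under threshold.
Output = -5 − 18 = -23 dBu.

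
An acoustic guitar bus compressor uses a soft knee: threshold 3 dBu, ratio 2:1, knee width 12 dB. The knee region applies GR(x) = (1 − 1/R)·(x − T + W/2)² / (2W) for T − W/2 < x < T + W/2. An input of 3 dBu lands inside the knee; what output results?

2.25 dBu

x − T + W/2 = 3 − 3 + 6 = 6.
GR = (1 − 1/2) × 6² / 24 = 0.5 × 36 / 24 = 0.75 dB.
Output = 3 − 0.75 = 2.25 dBu.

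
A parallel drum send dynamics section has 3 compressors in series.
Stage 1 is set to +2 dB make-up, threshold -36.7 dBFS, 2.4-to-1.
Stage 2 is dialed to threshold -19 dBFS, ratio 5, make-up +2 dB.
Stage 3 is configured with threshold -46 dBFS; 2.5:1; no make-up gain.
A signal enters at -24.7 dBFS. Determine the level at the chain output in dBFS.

Stage 1: overshoot 12 dB → 12/2.4 = 5 dB → -31.7 dBFS; +2 dB make-up → -29.7 dBFS.
Stage 2: -29.7 dBFS ≤ -19 dBFS, so stage 2 doesn't engage; make-up brings it to -27.7 dBFS.
Stage 3: 18.3 dB above -46 dBFS, reduced 2.5:1 to 7.32 dB above → -38.68 dBFS.

-38.68 dBFS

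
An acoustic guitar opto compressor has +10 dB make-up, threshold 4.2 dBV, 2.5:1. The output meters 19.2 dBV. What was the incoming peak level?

16.7 dBV

Remove make-up: 19.2 − 10 = 9.2 dBV.
Post-compression overshoot = 9.2 − 4.2 = 5 dB.
Input overshoot = R × output overshoot = 12.5 dB → input = 4.2 + 12.5 = 16.7 dBV.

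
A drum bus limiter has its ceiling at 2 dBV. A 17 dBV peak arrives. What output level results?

2 dBV

At ∞:1, everything above 2 dBV is held at the ceiling.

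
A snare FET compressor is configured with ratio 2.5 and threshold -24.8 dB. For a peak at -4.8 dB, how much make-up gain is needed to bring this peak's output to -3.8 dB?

13 dB

Without make-up, output = threshold + overshoot/2.5 = -24.8 + 8 = -16.8 dB.
Gap to target: 13 dB.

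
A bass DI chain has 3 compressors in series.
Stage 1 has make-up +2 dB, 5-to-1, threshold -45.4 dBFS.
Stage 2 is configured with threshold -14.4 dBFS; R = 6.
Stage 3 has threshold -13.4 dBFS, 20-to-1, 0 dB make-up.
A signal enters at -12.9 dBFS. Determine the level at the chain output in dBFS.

Stage 1: overshoot 32.5 dB → 32.5/5 = 6.5 dB → -38.9 dBFS; +2 dB make-up → -36.9 dBFS.
Stage 2: below threshold (-36.9 ≤ -14.4); passes unchanged; output -36.9 dBFS.
Stage 3: -36.9 dBFS ≤ -13.4 dBFS, so stage 3 doesn't engage; output -36.9 dBFS.

-36.9 dBFS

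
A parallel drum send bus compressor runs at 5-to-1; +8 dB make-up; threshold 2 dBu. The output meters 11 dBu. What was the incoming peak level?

7 dBu

Before make-up, the level was 11 − 8 = 3 dBu.
Post-compression overshoot = 3 − 2 = 1 dB.
Before 5:1 compression the overshoot was 1 × 5 = 5 dB, so input = 2 + 5 = 7 dBu.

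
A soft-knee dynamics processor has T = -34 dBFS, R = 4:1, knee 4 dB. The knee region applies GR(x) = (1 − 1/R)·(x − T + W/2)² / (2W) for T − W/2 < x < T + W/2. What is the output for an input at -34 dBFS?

x − T + W/2 = -34 − (-34) + 2 = 2.
GR = (1 − 1/4) × 2² / 8 = 0.75 × 4 / 8 = 0.375 dB.
Output = -34 − 0.375 = -34.375 dBFS.

-34.375 dBFS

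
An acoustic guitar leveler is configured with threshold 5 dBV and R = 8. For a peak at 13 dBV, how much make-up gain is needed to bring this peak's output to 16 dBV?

The peak compresses to 5 + 8/8 = 6 dBV.
To reach 16 dBV requires 16 − 6 = 10 dB of make-up.

10 dB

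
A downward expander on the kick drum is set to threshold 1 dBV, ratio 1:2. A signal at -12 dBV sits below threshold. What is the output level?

Below threshold, a 1:2 expander applies gain = (2−1)×(T − x) of attenuation.
(2−1) × 13 = 13 dB, so output = -12 − 13 = -25 dBV.

-25 dBV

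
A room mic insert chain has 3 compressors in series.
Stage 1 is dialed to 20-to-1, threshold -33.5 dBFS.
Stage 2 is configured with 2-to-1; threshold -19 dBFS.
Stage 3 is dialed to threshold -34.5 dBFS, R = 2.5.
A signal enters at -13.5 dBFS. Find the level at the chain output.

Stage 1: -13.5 dBFS is 20 dB over -33.5 dBFS; at 20:1 that becomes 1 dB over, giving -32.5 dBFS.
Stage 2: -32.5 dBFS is at or below the -19 dBFS threshold — no compression; output -32.5 dBFS.
Stage 3: -32.5 dBFS is 2 dB over -34.5 dBFS; at 2.5:1 that becomes 0.8 dB over, giving -33.7 dBFS.

-33.7 dBFS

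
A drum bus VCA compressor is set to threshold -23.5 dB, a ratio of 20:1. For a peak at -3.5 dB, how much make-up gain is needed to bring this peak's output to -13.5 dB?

9 dB

Overshoot 20 dB → 20/20 = 1 dB after compression, so the compressed level is -23.5 + 1 = -22.5 dB.
Make-up = target − compressed = -13.5 − (-22.5) = 9 dB.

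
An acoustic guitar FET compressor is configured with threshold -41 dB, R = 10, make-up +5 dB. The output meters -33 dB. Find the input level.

Stripping the +5 dB make-up gives -38 dB at the gain stage.
Post-compression overshoot = -38 − (-41) = 3 dB.
Before 10:1 compression the overshoot was 3 × 10 = 30 dB, so input = -41 + 30 = -11 dB.

-11 dB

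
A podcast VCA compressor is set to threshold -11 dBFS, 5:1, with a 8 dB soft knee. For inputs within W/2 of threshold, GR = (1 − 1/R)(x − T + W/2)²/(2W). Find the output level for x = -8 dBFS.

-10.45 dBFS

x − T + W/2 = -8 − (-11) + 4 = 7.
GR = (1 − 1/5) × 7² / 16 = 0.8 × 49 / 16 = 2.45 dB.
Output = -8 − 2.45 = -10.45 dBFS.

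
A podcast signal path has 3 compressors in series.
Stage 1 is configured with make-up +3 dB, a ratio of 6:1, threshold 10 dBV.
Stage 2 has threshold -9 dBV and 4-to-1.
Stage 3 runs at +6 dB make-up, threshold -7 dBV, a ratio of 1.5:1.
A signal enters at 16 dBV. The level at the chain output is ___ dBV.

Stage 1: overshoot 6 dB → 6/6 = 1 dB → 11 dBV; +3 dB make-up → 14 dBV.
Stage 2: 14 dBV is 23 dB over -9 dBV; at 4:1 that becomes 5.75 dB over, giving -3.25 dBV.
Stage 3: 3.75 dB above -7 dBV, reduced 1.5:1 to 2.5 dB above → -4.5 dBV; +6 dB make-up → 1.5 dBV.

1.5 dBV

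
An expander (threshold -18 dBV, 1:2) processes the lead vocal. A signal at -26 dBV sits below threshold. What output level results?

The input is 8 dB below the -18 dBV threshold.
A 1:2 expander multiplies undershoot by 2: 8 × 2 = 16 dB below threshold.
Output = -18 − 16 = -34 dBV.

-34 dBV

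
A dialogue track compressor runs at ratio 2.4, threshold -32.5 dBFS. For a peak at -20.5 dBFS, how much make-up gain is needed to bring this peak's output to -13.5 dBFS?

14 dB

The peak compresses to -32.5 + 12/2.4 = -27.5 dBFS.
To reach -13.5 dBFS requires -13.5 − (-27.5) = 14 dB of make-up.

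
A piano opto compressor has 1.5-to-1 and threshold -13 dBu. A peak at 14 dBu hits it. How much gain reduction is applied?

9 dB

14 dBu exceeds the threshold by 27 dB.
After 1.5:1 compression the overshoot becomes 27/1.5 = 18 dB.
Gain reduction = 27 − 18 = 9 dB.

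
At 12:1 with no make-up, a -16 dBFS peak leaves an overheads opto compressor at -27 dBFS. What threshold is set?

Gain reduction = -16 − (-27) = 11 dB; output overshoot = GR / (R − 1) = 11 / 11 = 1 dB.
Threshold = output − output overshoot = -27 − 1 = -28 dBFS.

-28 dBFS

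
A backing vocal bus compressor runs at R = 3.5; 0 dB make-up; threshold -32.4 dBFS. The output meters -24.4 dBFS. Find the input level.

-4.4 dBFS

The compressed level sits -24.4 − (-32.4) = 8 dB over threshold.
Input overshoot = R × output overshoot = 28 dB → input = -32.4 + 28 = -4.4 dBFS.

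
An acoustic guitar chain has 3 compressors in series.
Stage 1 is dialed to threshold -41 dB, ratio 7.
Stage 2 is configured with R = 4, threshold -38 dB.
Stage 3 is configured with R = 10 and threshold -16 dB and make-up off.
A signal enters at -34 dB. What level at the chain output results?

Stage 1: overshoot 7 dB → 7/7 = 1 dB → -40 dB.
Stage 2: below threshold (-40 ≤ -38); passes unchanged; output -40 dB.
Stage 3: -40 dB ≤ -16 dB, so stage 3 doesn't engage; output -40 dB.

-40 dB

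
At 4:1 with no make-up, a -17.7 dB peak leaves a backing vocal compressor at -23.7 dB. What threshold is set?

-25.7 dB

Let T be the threshold. Output overshoot = (input overshoot)/R, so -23.7 − T = (-17.7 − T)/4.
4·(-23.7 − T) = -17.7 − T → 3·T = -94.8 − (-17.7) = -77.1.
T = -77.1/3 = -25.7 dB.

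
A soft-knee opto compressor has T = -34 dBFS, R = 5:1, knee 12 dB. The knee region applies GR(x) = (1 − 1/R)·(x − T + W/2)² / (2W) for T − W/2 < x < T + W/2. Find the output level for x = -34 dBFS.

-35.2 dBFS

x − T + W/2 = -34 − (-34) + 6 = 6.
GR = (1 − 1/5) × 6² / 24 = 0.8 × 36 / 24 = 1.2 dB.
Output = -34 − 1.2 = -35.2 dBFS.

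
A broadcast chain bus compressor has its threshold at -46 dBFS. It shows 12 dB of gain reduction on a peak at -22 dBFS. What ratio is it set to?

Input overshoot = -22 − (-46) = 24 dB.
Output overshoot = 24 − 12 = 12 dB.
Ratio = input overshoot / output overshoot = 24 / 12 = 2.

2:1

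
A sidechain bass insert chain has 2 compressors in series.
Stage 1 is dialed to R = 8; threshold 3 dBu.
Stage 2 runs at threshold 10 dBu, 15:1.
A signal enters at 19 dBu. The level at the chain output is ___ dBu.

5 dBu

Stage 1: 16 dB above 3 dBu, reduced 8:1 to 2 dB above → 5 dBu.
Stage 2: 5 dBu is at or below the 10 dBu threshold — no compression; output 5 dBu.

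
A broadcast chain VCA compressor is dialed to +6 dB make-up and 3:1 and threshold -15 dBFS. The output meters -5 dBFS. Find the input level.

Remove make-up: -5 − 6 = -11 dBFS.
The compressed level sits -11 − (-15) = 4 dB over threshold.
Before 3:1 compression the overshoot was 4 × 3 = 12 dB, so input = -15 + 12 = -3 dBFS.

-3 dBFS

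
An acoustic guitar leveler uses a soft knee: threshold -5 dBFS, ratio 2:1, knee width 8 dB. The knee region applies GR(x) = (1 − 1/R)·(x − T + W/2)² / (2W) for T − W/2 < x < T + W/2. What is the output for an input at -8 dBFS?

-8.03125 dBFS

x − T + W/2 = -8 − (-5) + 4 = 1.
GR = (1 − 1/2) × 1² / 16 = 0.5 × 1 / 16 = 0.03125 dB.
Output = -8 − 0.03125 = -8.03125 dBFS.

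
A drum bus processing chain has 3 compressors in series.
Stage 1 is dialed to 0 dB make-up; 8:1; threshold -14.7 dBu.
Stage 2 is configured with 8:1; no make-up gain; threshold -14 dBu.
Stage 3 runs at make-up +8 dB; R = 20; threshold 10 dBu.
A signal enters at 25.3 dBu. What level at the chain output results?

Stage 1: overshoot 40 dB → 40/8 = 5 dB → -9.7 dBu.
Stage 2: -9.7 dBu is 4.3 dB over -14 dBu; at 8:1 that becomes 0.5375 dB over, giving -13.4625 dBu.
Stage 3: -13.4625 dBu ≤ 10 dBu, so stage 3 doesn't engage; make-up brings it to -5.4625 dBu.

-5.4625 dBu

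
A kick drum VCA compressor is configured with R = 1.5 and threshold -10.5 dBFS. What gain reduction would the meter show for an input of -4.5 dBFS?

-4.5 dBFS exceeds the threshold by 6 dB.
After 1.5:1 compression the overshoot becomes 6/1.5 = 4 dB.
GR = overshoot in − overshoot out = 6 − 4 = 2 dB.

2 dB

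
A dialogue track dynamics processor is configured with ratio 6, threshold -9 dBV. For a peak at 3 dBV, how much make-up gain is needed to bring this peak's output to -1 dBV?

The peak compresses to -9 + 12/6 = -7 dBV.
To reach -1 dBV requires -1 − (-7) = 6 dB of make-up.

6 dB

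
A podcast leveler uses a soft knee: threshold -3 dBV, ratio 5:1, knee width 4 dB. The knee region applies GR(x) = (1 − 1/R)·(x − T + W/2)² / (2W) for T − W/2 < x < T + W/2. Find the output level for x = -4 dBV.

-4.1 dBV

x − T + W/2 = -4 − (-3) + 2 = 1.
GR = (1 − 1/5) × 1² / 8 = 0.8 × 1 / 8 = 0.1 dB.
Output = -4 − 0.1 = -4.1 dBV.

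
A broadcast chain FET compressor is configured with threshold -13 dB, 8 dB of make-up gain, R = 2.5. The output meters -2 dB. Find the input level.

-5.5 dB

Before make-up, the level was -2 − 8 = -10 dB.
Post-compression overshoot = -10 − (-13) = 3 dB.
Before 2.5:1 compression the overshoot was 3 × 2.5 = 7.5 dB, so input = -13 + 7.5 = -5.5 dB.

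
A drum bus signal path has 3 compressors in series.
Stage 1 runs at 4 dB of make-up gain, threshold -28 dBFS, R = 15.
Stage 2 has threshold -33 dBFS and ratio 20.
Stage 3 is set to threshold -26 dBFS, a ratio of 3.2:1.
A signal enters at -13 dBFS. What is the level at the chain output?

-32.5 dBFS

Stage 1: -13 dBFS is 15 dB over -28 dBFS; at 15:1 that becomes 1 dB over, giving -27 dBFS; +4 dB make-up → -23 dBFS.
Stage 2: 10 dB above -33 dBFS, reduced 20:1 to 0.5 dB above → -32.5 dBFS.
Stage 3: -32.5 dBFS ≤ -26 dBFS, so stage 3 doesn't engage; output -32.5 dBFS.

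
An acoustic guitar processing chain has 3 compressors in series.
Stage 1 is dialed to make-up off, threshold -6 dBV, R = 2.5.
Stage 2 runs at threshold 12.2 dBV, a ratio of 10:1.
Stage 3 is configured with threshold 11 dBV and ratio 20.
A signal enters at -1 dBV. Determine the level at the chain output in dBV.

Stage 1: 5 dB above -6 dBV, reduced 2.5:1 to 2 dB above → -4 dBV.
Stage 2: -4 dBV ≤ 12.2 dBV, so stage 2 doesn't engage; output -4 dBV.
Stage 3: below threshold (-4 ≤ 11); passes unchanged; output -4 dBV.

-4 dBV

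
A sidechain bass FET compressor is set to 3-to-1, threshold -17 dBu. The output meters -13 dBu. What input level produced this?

That's 4 dB above the -17 dBu threshold.
Before 3:1 compression the overshoot was 4 × 3 = 12 dB, so input = -17 + 12 = -5 dBu.

-5 dBu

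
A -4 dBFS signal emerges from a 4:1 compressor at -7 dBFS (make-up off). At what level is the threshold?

-8 dBFS

Gain reduction = -4 − (-7) = 3 dB; output overshoot = GR / (R − 1) = 3 / 3 = 1 dB.
Threshold = output − output overshoot = -7 − 1 = -8 dBFS.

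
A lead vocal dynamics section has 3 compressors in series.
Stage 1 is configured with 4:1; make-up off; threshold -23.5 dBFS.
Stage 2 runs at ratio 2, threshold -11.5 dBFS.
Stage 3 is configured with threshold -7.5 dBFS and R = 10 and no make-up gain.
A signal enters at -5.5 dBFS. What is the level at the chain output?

Stage 1: -5.5 dBFS is 18 dB over -23.5 dBFS; at 4:1 that becomes 4.5 dB over, giving -19 dBFS.
Stage 2: below threshold (-19 ≤ -11.5); passes unchanged; output -19 dBFS.
Stage 3: -19 dBFS is at or below the -7.5 dBFS threshold — no compression; output -19 dBFS.

-19 dBFS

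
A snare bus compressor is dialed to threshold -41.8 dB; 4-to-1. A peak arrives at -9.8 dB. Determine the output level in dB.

The input is 32 dB above the -41.8 dB threshold.
4:1 compression reduces that to 32/4 = 8 dB over.
So the level is -41.8 + 8 = -33.8 dB.

-33.8 dB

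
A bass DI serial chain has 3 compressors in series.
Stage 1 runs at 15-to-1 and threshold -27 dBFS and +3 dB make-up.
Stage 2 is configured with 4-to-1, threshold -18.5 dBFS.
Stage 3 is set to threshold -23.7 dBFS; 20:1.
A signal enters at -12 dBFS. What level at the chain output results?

Stage 1: 15 dB above -27 dBFS, reduced 15:1 to 1 dB above → -26 dBFS; +3 dB make-up → -23 dBFS.
Stage 2: below threshold (-23 ≤ -18.5); passes unchanged; output -23 dBFS.
Stage 3: overshoot 0.7 dB → 0.7/20 = 0.035 dB → -23.665 dBFS.

-23.665 dBFS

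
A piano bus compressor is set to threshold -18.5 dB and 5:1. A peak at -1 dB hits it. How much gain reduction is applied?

14 dB

The signal is 17.5 dB above threshold.
At 5:1, output sits 17.5/5 = 3.5 dB above threshold.
Gain reduction = 17.5 − 3.5 = 14 dB.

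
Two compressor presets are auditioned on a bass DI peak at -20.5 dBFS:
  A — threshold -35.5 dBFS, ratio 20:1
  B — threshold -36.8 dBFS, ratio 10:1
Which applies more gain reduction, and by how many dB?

B, by 0.42 dB

A: 15 dB over, compressed to 0.75 dB over, so 14.25 dB of GR.
B: 16.3 dB over, compressed to 1.63 dB over, so 14.67 dB of GR.
B applies 0.42 dB more gain reduction.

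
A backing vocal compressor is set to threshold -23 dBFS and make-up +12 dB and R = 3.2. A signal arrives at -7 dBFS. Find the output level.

-7 dBFS sits 16 dB over threshold.
3.2:1 compression reduces that to 16/3.2 = 5 dB over.
So the level is -23 + 5 = -18 dBFS; make-up adds 12 dB, giving -6 dBFS.

-6 dBFS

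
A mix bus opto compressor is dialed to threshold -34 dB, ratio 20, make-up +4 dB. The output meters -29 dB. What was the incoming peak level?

-14 dB

Stripping the +4 dB make-up gives -33 dB at the gain stage.
Post-compression overshoot = -33 − (-34) = 1 dB.
Undo the ratio: input overshoot = 1 × 20 = 20 dB, giving input = -14 dB.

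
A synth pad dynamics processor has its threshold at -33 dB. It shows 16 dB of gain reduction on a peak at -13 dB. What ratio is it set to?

5:1

Input overshoot = -13 − (-33) = 20 dB.
Output overshoot = 20 − 16 = 4 dB.
Ratio = input overshoot / output overshoot = 20 / 4 = 5.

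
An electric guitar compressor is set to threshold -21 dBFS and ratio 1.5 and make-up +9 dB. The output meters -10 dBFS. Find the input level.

-18 dBFS

Before make-up, the level was -10 − 9 = -19 dBFS.
The compressed level sits -19 − (-21) = 2 dB over threshold.
Undo the ratio: input overshoot = 2 × 1.5 = 3 dB, giving input = -18 dBFS.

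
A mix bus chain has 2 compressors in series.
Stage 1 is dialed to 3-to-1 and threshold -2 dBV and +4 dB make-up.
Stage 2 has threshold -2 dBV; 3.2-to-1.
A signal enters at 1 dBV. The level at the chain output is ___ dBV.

-0.4375 dBV

Stage 1: overshoot 3 dB → 3/3 = 1 dB → -1 dBV; +4 dB make-up → 3 dBV.
Stage 2: 5 dB above -2 dBV, reduced 3.2:1 to 1.5625 dB above → -0.4375 dBV.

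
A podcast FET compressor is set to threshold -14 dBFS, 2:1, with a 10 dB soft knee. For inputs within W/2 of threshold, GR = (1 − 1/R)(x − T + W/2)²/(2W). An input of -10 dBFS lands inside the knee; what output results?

x − T + W/2 = -10 − (-14) + 5 = 9.
GR = (1 − 1/2) × 9² / 20 = 0.5 × 81 / 20 = 2.025 dB.
Output = -10 − 2.025 = -12.025 dBFS.

-12.025 dBFS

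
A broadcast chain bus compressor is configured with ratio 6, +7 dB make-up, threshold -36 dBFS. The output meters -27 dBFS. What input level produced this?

-24 dBFS

Stripping the +7 dB make-up gives -34 dBFS at the gain stage.
The compressed level sits -34 − (-36) = 2 dB over threshold.
Input overshoot = R × output overshoot = 12 dB → input = -36 + 12 = -24 dBFS.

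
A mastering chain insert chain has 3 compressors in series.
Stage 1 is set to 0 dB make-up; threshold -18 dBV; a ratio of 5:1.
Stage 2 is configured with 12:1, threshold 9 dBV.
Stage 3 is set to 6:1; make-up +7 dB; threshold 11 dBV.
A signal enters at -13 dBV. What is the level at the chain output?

Stage 1: overshoot 5 dB → 5/5 = 1 dB → -17 dBV.
Stage 2: -17 dBV is at or below the 9 dBV threshold — no compression; output -17 dBV.
Stage 3: below threshold (-17 ≤ 11); passes unchanged; make-up brings it to -10 dBV.

-10 dBV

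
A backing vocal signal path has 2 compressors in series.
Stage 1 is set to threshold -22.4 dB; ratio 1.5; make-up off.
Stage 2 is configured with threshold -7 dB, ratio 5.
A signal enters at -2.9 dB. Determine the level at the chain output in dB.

Stage 1: overshoot 19.5 dB → 19.5/1.5 = 13 dB → -9.4 dB.
Stage 2: below threshold (-9.4 ≤ -7); passes unchanged; output -9.4 dB.

-9.4 dB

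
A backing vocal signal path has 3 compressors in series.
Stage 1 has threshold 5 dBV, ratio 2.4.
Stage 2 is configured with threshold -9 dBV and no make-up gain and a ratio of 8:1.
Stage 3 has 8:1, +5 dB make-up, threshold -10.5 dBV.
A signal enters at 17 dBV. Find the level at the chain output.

Stage 1: 17 dBV is 12 dB over 5 dBV; at 2.4:1 that becomes 5 dB over, giving 10 dBV.
Stage 2: 10 dBV is 19 dB over -9 dBV; at 8:1 that becomes 2.375 dB over, giving -6.625 dBV.
Stage 3: overshoot 3.875 dB → 3.875/8 = 0.484375 dB → -10.015625 dBV; +5 dB make-up → -5.015625 dBV.

-5.015625 dBV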